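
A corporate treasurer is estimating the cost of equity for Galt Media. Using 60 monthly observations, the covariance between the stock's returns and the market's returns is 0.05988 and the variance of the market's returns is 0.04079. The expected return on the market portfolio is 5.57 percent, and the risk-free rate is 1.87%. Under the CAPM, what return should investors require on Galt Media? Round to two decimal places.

β = Cov(R_i, R_m) / Var(R_m) = 0.05988 / 0.04079 = 1.4680
MRP = 5.57% − 1.87% = 3.70%
E(R) = R_f + β × MRP = 1.87% + 1.4680 × 3.70% = 7.30%

7.30%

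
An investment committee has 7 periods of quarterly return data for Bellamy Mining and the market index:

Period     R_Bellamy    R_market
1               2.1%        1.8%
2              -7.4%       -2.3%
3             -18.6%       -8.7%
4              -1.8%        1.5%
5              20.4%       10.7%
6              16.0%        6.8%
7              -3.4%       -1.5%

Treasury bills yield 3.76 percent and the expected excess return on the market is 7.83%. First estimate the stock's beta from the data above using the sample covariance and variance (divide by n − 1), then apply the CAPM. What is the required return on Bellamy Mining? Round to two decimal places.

Mean R_i = (2.1 − 7.4 − 18.6 − 1.8 + 20.4 + 16.0 − 3.4) / 7 = 1.0429%
Mean R_m = (1.8 − 2.3 − 8.7 + 1.5 + 10.7 + 6.8 − 1.5) / 7 = 1.1857%
Σ(R_i − R̄_i)(R_m − R̄_m) = 503.4443  ⇒  Cov = 503.4443 / 6 = 83.9074
Σ(R_m − R̄_m)² = 239.6086  ⇒  Var(R_m) = 239.6086 / 6 = 39.9348
β = Cov / Var(R_m) = 83.9074 / 39.9348 = 2.1011
E(R) = R_f + β × MRP = 3.76% + 2.1011 × 7.83% = 20.21%

20.21%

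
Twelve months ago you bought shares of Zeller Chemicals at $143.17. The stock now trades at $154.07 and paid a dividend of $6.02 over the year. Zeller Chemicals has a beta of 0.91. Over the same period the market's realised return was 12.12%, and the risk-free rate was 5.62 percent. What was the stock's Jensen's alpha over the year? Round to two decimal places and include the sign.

+0.28%

Realised HPR = (P1 + D1 − P0) / P0 = (154.07 + 6.02 − 143.17) / 143.17 = 16.92 / 143.17 = 11.8181%
MRP = 12.12% − 5.62% = 6.50%
CAPM required = R_f + β·MRP = 5.62% + 0.91 × 6.50% = 11.5350%
α = realised − required = 11.8181% − 11.5350% = +0.28%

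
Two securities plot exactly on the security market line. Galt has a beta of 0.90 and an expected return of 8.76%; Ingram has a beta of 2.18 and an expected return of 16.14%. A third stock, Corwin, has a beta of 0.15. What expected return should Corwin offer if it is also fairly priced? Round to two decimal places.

4.44%

MRP (SML slope) = (16.14% − 8.76%) / (2.18 − 0.90) = 7.38% / 1.28 = 5.7656%
R_f (intercept) = 8.76% − 0.90 × 5.7656% = 3.5710%
E(R_Corwin) = R_f + β × MRP = 3.5710% + 0.15 × 5.7656% = 4.44%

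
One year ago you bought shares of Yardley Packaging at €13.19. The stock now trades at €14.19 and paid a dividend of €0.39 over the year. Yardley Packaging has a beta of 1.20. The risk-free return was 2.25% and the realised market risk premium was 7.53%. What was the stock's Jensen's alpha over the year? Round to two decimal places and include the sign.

-0.75%

Realised HPR = (P1 + D1 − P0) / P0 = (14.19 + 0.39 − 13.19) / 13.19 = 1.39 / 13.19 = 10.5383%
CAPM required = R_f + β·MRP = 2.25% + 1.20 × 7.53% = 11.2860%
α = realised − required = 10.5383% − 11.2860% = -0.75%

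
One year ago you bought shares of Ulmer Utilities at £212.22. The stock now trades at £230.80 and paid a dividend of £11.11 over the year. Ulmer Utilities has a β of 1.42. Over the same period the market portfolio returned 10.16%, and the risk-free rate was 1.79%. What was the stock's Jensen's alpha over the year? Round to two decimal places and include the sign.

Realised HPR = (P1 + D1 − P0) / P0 = (230.80 + 11.11 − 212.22) / 212.22 = 29.69 / 212.22 = 13.9902%
MRP = 10.16% − 1.79% = 8.37%
CAPM required = R_f + β·MRP = 1.79% + 1.42 × 8.37% = 13.6754%
α = realised − required = 13.9902% − 13.6754% = +0.31%

+0.31%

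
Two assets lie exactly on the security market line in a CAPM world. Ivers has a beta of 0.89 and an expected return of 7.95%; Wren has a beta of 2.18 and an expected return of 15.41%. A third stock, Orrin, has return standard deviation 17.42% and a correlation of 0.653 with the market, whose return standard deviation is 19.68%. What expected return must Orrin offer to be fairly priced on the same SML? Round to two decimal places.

6.15%

MRP = (15.41% − 7.95%) / (2.18 − 0.89) = 5.7829%
R_f = 7.95% − 0.89 × 5.7829% = 2.8032%
β_Orrin = ρ·σ_i/σ_m = 0.653 × 17.42 / 19.68 = 0.5780
E(R_Orrin) = R_f + β × MRP = 2.8032% + 0.5780 × 5.7829% = 6.15%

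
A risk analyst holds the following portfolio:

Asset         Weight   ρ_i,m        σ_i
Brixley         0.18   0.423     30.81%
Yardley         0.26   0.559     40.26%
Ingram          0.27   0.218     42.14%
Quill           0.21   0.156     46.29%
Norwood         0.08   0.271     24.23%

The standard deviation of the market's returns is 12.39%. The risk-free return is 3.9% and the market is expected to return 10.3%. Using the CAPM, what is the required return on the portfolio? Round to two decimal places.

β_Brixley = 0.423 × 30.81% / 12.39% = 1.0519
β_Yardley = 0.559 × 40.26% / 12.39% = 1.8164
β_Ingram = 0.218 × 42.14% / 12.39% = 0.7414
β_Quill = 0.156 × 46.29% / 12.39% = 0.5828
β_Norwood = 0.271 × 24.23% / 12.39% = 0.5300
β_P = Σ w_i β_i = 0.18×1.0519 + 0.26×1.8164 + 0.27×0.7414 + 0.21×0.5828 + 0.08×0.5300 = 1.0266
MRP = 10.3% − 3.9% = 6.40%
E(R_P) = R_f + β_P × MRP = 3.9% + 1.0266 × 6.4% = 10.47%

10.47%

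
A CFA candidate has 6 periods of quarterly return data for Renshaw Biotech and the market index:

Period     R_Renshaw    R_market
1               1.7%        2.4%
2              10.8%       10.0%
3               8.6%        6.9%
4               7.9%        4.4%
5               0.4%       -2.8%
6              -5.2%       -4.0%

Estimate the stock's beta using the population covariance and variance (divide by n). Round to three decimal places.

1.059

Mean R_i = (1.7 + 10.8 + 8.6 + 7.9 + 0.4 − 5.2) / 6 = 4.0333%
Mean R_m = (2.4 + 10.0 + 6.9 + 4.4 − 2.8 − 4.0) / 6 = 2.8167%
Σ(R_i − R̄_i)(R_m − R̄_m) = 157.6967  ⇒  Cov = 157.6967 / 6 = 26.2828
Σ(R_m − R̄_m)² = 148.9683  ⇒  Var(R_m) = 148.9683 / 6 = 24.8281
β = Cov / Var(R_m) = 26.2828 / 24.8281 = 1.0586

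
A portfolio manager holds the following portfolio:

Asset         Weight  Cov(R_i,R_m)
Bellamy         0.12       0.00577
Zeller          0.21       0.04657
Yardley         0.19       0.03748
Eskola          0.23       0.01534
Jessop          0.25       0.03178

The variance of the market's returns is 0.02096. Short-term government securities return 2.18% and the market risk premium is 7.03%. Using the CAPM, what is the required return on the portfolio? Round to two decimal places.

β_Bellamy = 0.00577 / 0.02096 = 0.2753
β_Zeller = 0.04657 / 0.02096 = 2.2219
β_Yardley = 0.03748 / 0.02096 = 1.7882
β_Eskola = 0.01534 / 0.02096 = 0.7319
β_Jessop = 0.03178 / 0.02096 = 1.5162
β_P = Σ w_i β_i = 0.12×0.2753 + 0.21×2.2219 + 0.19×1.7882 + 0.23×0.7319 + 0.25×1.5162 = 1.3868
E(R_P) = R_f + β_P × MRP = 2.18% + 1.3868 × 7.03% = 11.93%

11.93%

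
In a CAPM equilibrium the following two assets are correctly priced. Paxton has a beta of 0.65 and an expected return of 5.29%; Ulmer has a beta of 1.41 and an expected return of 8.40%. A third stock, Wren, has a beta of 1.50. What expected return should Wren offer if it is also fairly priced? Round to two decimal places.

8.77%

MRP (SML slope) = (8.40% − 5.29%) / (1.41 − 0.65) = 3.11% / 0.76 = 4.0921%
R_f (intercept) = 5.29% − 0.65 × 4.0921% = 2.6301%
E(R_Wren) = R_f + β × MRP = 2.6301% + 1.50 × 4.0921% = 8.77%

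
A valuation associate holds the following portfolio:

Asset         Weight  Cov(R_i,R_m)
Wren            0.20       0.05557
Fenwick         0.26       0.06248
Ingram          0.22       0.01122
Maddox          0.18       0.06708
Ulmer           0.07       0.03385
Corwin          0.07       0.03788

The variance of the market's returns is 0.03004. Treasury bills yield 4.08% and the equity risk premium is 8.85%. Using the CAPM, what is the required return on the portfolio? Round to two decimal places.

β_Wren = 0.05557 / 0.03004 = 1.8499
β_Fenwick = 0.06248 / 0.03004 = 2.0799
β_Ingram = 0.01122 / 0.03004 = 0.3735
β_Maddox = 0.06708 / 0.03004 = 2.2330
β_Ulmer = 0.03385 / 0.03004 = 1.1268
β_Corwin = 0.03788 / 0.03004 = 1.2610
β_P = Σ w_i β_i = 0.20×1.8499 + 0.26×2.0799 + 0.22×0.3735 + 0.18×2.2330 + 0.07×1.1268 + 0.07×1.2610 = 1.5620
E(R_P) = R_f + β_P × MRP = 4.08% + 1.5620 × 8.85% = 17.90%

17.90%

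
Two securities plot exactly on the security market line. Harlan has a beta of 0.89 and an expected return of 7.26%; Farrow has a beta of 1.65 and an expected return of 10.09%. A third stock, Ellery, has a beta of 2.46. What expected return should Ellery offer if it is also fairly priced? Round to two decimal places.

13.11%

MRP (SML slope) = (10.09% − 7.26%) / (1.65 − 0.89) = 2.83% / 0.76 = 3.7237%
R_f (intercept) = 7.26% − 0.89 × 3.7237% = 3.9459%
E(R_Ellery) = R_f + β × MRP = 3.9459% + 2.46 × 3.7237% = 13.11%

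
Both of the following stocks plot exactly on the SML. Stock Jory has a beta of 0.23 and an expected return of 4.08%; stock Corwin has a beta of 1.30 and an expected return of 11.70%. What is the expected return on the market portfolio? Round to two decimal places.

9.56%

Both satisfy E(R) = R_f + β·MRP, so the slope of the SML is
MRP = (11.70% − 4.08%) / (1.30 − 0.23) = 7.62% / 1.07 = 7.1215%
R_f = E(R_Jory) − β_Jory·MRP = 4.08% − 0.23 × 7.1215% = 2.4421%
E(R_m) = R_f + MRP = 2.4421% + 7.1215% = 9.56%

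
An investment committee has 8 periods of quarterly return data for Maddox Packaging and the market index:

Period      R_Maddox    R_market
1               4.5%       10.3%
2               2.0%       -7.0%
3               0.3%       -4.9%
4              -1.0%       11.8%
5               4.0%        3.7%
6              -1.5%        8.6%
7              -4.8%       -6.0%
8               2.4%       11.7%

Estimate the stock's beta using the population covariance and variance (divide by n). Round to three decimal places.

0.119

Mean R_i = (4.5 + 2.0 + 0.3 − 1.0 + 4.0 − 1.5 − 4.8 + 2.4) / 8 = 0.7375%
Mean R_m = (10.3 − 7.0 − 4.9 + 11.8 + 3.7 + 8.6 − 6.0 + 11.7) / 8 = 3.5250%
Σ(R_i − R̄_i)(R_m − R̄_m) = 57.0625  ⇒  Cov = 57.0625 / 8 = 7.1328
Σ(R_m − R̄_m)² = 479.4750  ⇒  Var(R_m) = 479.4750 / 8 = 59.9344
β = Cov / Var(R_m) = 7.1328 / 59.9344 = 0.1190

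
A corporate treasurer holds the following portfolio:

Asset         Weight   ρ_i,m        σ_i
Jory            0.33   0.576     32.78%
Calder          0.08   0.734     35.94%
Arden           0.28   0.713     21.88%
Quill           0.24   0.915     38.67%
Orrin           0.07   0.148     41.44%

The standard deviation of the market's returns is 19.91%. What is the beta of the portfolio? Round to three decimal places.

β_Jory = 0.576 × 32.78% / 19.91% = 0.9483
β_Calder = 0.734 × 35.94% / 19.91% = 1.3250
β_Arden = 0.713 × 21.88% / 19.91% = 0.7835
β_Quill = 0.915 × 38.67% / 19.91% = 1.7771
β_Orrin = 0.148 × 41.44% / 19.91% = 0.3080
β_P = Σ w_i β_i = 0.33×0.9483 + 0.08×1.3250 + 0.28×0.7835 + 0.24×1.7771 + 0.07×0.3080 = 1.0864

1.086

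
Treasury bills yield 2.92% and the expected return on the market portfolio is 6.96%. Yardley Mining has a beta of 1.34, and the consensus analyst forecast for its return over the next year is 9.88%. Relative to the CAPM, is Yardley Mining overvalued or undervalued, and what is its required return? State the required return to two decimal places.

Undervalued; required return 8.33%

MRP = 6.96% − 2.92% = 4.04%
Required return = R_f + β·MRP = 2.92% + 1.34 × 4.04% = 8.33%
Forecast 9.88% > required 8.33% → the stock plots above the SML → undervalued.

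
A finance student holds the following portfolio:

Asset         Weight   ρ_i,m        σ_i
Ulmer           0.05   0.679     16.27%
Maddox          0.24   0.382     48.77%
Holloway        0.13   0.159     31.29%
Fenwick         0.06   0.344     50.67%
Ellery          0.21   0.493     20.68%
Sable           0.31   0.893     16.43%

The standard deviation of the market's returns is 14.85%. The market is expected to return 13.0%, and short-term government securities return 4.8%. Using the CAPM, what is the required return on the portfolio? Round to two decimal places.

β_Ulmer = 0.679 × 16.27% / 14.85% = 0.7439
β_Maddox = 0.382 × 48.77% / 14.85% = 1.2546
β_Holloway = 0.159 × 31.29% / 14.85% = 0.3350
β_Fenwick = 0.344 × 50.67% / 14.85% = 1.1738
β_Ellery = 0.493 × 20.68% / 14.85% = 0.6865
β_Sable = 0.893 × 16.43% / 14.85% = 0.9880
β_P = Σ w_i β_i = 0.05×0.7439 + 0.24×1.2546 + 0.13×0.3350 + 0.06×1.1738 + 0.21×0.6865 + 0.31×0.9880 = 0.9027
MRP = 13.0% − 4.8% = 8.20%
E(R_P) = R_f + β_P × MRP = 4.8% + 0.9027 × 8.2% = 12.20%

12.20%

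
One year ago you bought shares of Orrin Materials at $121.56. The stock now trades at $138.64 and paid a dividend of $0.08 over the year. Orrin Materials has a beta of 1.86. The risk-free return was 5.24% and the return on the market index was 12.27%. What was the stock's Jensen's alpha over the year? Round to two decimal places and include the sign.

Realised HPR = (P1 + D1 − P0) / P0 = (138.64 + 0.08 − 121.56) / 121.56 = 17.16 / 121.56 = 14.1165%
MRP = 12.27% − 5.24% = 7.03%
CAPM required = R_f + β·MRP = 5.24% + 1.86 × 7.03% = 18.3158%
α = realised − required = 14.1165% − 18.3158% = -4.20%

-4.20%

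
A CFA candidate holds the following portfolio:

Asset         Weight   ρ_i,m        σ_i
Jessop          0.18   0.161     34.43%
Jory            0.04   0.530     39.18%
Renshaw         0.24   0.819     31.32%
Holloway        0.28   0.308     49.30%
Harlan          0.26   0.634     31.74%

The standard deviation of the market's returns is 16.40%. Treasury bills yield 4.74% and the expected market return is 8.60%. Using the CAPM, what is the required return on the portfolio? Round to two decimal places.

β_Jessop = 0.161 × 34.43% / 16.40% = 0.3380
β_Jory = 0.530 × 39.18% / 16.40% = 1.2662
β_Renshaw = 0.819 × 31.32% / 16.40% = 1.5641
β_Holloway = 0.308 × 49.30% / 16.40% = 0.9259
β_Harlan = 0.634 × 31.74% / 16.40% = 1.2270
β_P = Σ w_i β_i = 0.18×0.3380 + 0.04×1.2662 + 0.24×1.5641 + 0.28×0.9259 + 0.26×1.2270 = 1.0651
MRP = 8.60% − 4.74% = 3.86%
E(R_P) = R_f + β_P × MRP = 4.74% + 1.0651 × 3.86% = 8.85%

8.85%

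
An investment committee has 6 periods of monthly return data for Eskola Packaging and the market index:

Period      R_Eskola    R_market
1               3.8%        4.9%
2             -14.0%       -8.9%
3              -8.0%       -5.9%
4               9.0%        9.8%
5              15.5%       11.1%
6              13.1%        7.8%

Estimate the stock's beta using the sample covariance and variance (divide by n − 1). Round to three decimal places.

1.370

Mean R_i = (3.8 − 14.0 − 8.0 + 9.0 + 15.5 + 13.1) / 6 = 3.2333%
Mean R_m = (4.9 − 8.9 − 5.9 + 9.8 + 11.1 + 7.8) / 6 = 3.1333%
Σ(R_i − R̄_i)(R_m − R̄_m) = 492.0633  ⇒  Cov = 492.0633 / 5 = 98.4127
Σ(R_m − R̄_m)² = 359.2133  ⇒  Var(R_m) = 359.2133 / 5 = 71.8427
β = Cov / Var(R_m) = 98.4127 / 71.8427 = 1.3698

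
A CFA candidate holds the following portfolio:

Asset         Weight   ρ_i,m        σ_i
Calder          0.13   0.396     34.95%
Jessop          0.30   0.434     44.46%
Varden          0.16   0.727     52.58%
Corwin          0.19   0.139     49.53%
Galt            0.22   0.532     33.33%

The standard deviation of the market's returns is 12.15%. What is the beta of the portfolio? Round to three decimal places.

1.557

β_Calder = 0.396 × 34.95% / 12.15% = 1.1391
β_Jessop = 0.434 × 44.46% / 12.15% = 1.5881
β_Varden = 0.727 × 52.58% / 12.15% = 3.1461
β_Corwin = 0.139 × 49.53% / 12.15% = 0.5666
β_Galt = 0.532 × 33.33% / 12.15% = 1.4594
β_P = Σ w_i β_i = 0.13×1.1391 + 0.30×1.5881 + 0.16×3.1461 + 0.19×0.5666 + 0.22×1.4594 = 1.5566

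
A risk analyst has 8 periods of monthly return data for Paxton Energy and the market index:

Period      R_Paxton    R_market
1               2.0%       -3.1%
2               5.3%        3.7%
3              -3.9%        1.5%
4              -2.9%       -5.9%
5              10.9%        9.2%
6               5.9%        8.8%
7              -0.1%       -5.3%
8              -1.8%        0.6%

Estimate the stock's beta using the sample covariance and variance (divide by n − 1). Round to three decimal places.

0.660

Mean R_i = (2.0 + 5.3 − 3.9 − 2.9 + 10.9 + 5.9 − 0.1 − 1.8) / 8 = 1.9250%
Mean R_m = (-3.1 + 3.7 + 1.5 − 5.9 + 9.2 + 8.8 − 5.3 + 0.6) / 8 = 1.1875%
Σ(R_i − R̄_i)(R_m − R̄_m) = 158.0325  ⇒  Cov = 158.0325 / 7 = 22.5761
Σ(R_m − R̄_m)² = 239.6088  ⇒  Var(R_m) = 239.6088 / 7 = 34.2298
β = Cov / Var(R_m) = 22.5761 / 34.2298 = 0.6595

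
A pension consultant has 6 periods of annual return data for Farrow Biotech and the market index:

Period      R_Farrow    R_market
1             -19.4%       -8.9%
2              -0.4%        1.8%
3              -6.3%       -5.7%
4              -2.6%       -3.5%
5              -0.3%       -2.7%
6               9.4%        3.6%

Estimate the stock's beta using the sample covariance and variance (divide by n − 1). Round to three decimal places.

1.865

Mean R_i = (-19.4 − 0.4 − 6.3 − 2.6 − 0.3 + 9.4) / 6 = -3.2667%
Mean R_m = (-8.9 + 1.8 − 5.7 − 3.5 − 2.7 + 3.6) / 6 = -2.5667%
Σ(R_i − R̄_i)(R_m − R̄_m) = 201.2933  ⇒  Cov = 201.2933 / 5 = 40.2587
Σ(R_m − R̄_m)² = 107.9133  ⇒  Var(R_m) = 107.9133 / 5 = 21.5827
β = Cov / Var(R_m) = 40.2587 / 21.5827 = 1.8653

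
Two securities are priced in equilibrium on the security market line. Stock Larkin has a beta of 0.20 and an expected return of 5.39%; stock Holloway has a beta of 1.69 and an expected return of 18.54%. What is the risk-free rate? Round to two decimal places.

Both satisfy E(R) = R_f + β·MRP, so the slope of the SML is
MRP = (18.54% − 5.39%) / (1.69 − 0.20) = 13.15% / 1.49 = 8.8255%
R_f = E(R_Larkin) − β_Larkin·MRP = 5.39% − 0.20 × 8.8255% = 3.6249%

3.62%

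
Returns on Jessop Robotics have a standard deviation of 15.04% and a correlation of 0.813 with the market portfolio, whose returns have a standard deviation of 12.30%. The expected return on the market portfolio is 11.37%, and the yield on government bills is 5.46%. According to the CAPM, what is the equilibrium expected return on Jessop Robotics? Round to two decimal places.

11.34%

β = ρ × σ_i / σ_m = 0.813 × 15.04% / 12.30% = 0.9941
MRP = 11.37% − 5.46% = 5.91%
E(R) = 5.46% + 0.9941 × 5.91% = 11.34%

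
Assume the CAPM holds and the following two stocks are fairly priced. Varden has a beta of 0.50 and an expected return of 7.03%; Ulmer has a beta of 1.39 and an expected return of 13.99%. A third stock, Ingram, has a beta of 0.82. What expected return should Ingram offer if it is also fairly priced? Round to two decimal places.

MRP (SML slope) = (13.99% − 7.03%) / (1.39 − 0.50) = 6.96% / 0.89 = 7.8202%
R_f (intercept) = 7.03% − 0.50 × 7.8202% = 3.1199%
E(R_Ingram) = R_f + β × MRP = 3.1199% + 0.82 × 7.8202% = 9.53%

9.53%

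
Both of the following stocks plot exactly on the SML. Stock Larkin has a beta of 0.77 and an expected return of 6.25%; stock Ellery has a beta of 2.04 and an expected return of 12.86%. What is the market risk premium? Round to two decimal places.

Both satisfy E(R) = R_f + β·MRP, so the slope of the SML is
MRP = (12.86% − 6.25%) / (2.04 − 0.77) = 6.61% / 1.27 = 5.2047%

5.20%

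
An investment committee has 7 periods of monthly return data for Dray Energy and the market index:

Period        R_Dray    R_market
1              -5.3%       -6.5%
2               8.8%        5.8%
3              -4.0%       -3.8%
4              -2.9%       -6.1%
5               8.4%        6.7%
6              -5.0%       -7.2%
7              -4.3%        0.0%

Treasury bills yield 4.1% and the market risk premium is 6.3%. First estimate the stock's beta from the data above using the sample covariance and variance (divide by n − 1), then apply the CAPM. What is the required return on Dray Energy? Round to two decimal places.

10.31%

Mean R_i = (-5.3 + 8.8 − 4.0 − 2.9 + 8.4 − 5.0 − 4.3) / 7 = -0.6143%
Mean R_m = (-6.5 + 5.8 − 3.8 − 6.1 + 6.7 − 7.2 + 0.0) / 7 = -1.5857%
Σ(R_i − R̄_i)(R_m − R̄_m) = 203.8414  ⇒  Cov = 203.8414 / 6 = 33.9736
Σ(R_m − R̄_m)² = 206.6686  ⇒  Var(R_m) = 206.6686 / 6 = 34.4448
β = Cov / Var(R_m) = 33.9736 / 34.4448 = 0.9863
E(R) = R_f + β × MRP = 4.1% + 0.9863 × 6.3% = 10.31%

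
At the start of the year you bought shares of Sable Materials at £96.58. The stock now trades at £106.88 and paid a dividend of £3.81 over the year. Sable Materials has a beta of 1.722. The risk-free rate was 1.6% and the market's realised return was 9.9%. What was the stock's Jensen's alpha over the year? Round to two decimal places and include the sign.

-1.28%

Realised HPR = (P1 + D1 − P0) / P0 = (106.88 + 3.81 − 96.58) / 96.58 = 14.11 / 96.58 = 14.6097%
MRP = 9.9% − 1.6% = 8.30%
CAPM required = R_f + β·MRP = 1.6% + 1.722 × 8.3% = 15.8926%
α = realised − required = 14.6097% − 15.8926% = -1.28%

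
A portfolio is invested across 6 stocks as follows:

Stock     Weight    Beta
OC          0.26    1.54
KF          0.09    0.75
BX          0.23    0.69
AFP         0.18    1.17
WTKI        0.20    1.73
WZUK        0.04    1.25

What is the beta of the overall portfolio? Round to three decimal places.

β_P = Σ w_i β_i = 0.26×1.54 + 0.09×0.75 + 0.23×0.69 + 0.18×1.17 + 0.20×1.73 + 0.04×1.25 = 1.2332

1.233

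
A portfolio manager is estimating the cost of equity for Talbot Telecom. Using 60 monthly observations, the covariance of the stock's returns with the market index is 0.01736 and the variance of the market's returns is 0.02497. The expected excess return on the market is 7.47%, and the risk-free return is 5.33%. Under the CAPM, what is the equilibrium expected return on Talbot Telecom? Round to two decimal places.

10.52%

β = Cov(R_i, R_m) / Var(R_m) = 0.01736 / 0.02497 = 0.6952
E(R) = R_f + β × MRP = 5.33% + 0.6952 × 7.47% = 10.52%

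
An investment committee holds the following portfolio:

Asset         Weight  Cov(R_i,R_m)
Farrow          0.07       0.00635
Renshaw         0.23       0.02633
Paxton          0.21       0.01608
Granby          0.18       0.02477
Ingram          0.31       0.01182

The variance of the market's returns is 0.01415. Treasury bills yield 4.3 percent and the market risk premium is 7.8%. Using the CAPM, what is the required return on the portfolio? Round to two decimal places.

β_Farrow = 0.00635 / 0.01415 = 0.4488
β_Renshaw = 0.02633 / 0.01415 = 1.8608
β_Paxton = 0.01608 / 0.01415 = 1.1364
β_Granby = 0.02477 / 0.01415 = 1.7505
β_Ingram = 0.01182 / 0.01415 = 0.8353
β_P = Σ w_i β_i = 0.07×0.4488 + 0.23×1.8608 + 0.21×1.1364 + 0.18×1.7505 + 0.31×0.8353 = 1.2721
E(R_P) = R_f + β_P × MRP = 4.3% + 1.2721 × 7.8% = 14.22%

14.22%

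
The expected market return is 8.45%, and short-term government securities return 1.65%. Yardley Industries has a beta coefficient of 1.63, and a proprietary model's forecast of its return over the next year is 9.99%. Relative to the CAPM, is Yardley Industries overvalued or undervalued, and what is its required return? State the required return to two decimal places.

MRP = 8.45% − 1.65% = 6.80%
Required return = R_f + β·MRP = 1.65% + 1.63 × 6.80% = 12.73%
Forecast 9.99% < required 12.73% → the stock plots below the SML → overvalued.

Overvalued; required return 12.73%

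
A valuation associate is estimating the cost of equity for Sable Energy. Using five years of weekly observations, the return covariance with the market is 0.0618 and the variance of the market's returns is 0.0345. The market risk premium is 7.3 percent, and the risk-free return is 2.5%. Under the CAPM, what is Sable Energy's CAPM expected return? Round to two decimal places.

15.58%

β = Cov(R_i, R_m) / Var(R_m) = 0.0618 / 0.0345 = 1.7913
E(R) = R_f + β × MRP = 2.5% + 1.7913 × 7.3% = 15.58%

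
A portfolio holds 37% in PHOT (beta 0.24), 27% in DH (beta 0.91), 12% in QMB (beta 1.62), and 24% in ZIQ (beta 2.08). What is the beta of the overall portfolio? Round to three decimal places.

β_P = Σ w_i β_i = 0.37×0.24 + 0.27×0.91 + 0.12×1.62 + 0.24×2.08 = 1.0281

1.028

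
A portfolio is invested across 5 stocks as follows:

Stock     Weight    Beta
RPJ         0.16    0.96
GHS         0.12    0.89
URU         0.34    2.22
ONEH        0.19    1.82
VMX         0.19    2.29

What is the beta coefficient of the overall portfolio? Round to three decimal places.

1.796

β_P = Σ w_i β_i = 0.16×0.96 + 0.12×0.89 + 0.34×2.22 + 0.19×1.82 + 0.19×2.29 = 1.7961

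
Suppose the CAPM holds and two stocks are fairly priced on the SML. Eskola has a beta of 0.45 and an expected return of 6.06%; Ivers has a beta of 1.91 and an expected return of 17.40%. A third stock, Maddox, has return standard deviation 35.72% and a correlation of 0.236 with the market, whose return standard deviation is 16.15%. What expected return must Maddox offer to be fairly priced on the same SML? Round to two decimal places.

MRP = (17.40% − 6.06%) / (1.91 − 0.45) = 7.7671%
R_f = 6.06% − 0.45 × 7.7671% = 2.5648%
β_Maddox = ρ·σ_i/σ_m = 0.236 × 35.72 / 16.15 = 0.5220
E(R_Maddox) = R_f + β × MRP = 2.5648% + 0.5220 × 7.7671% = 6.62%

6.62%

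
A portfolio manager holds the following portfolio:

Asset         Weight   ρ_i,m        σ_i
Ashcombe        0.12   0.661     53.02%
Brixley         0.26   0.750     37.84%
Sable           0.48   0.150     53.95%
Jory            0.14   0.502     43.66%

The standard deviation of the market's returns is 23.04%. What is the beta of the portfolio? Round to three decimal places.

0.805

β_Ashcombe = 0.661 × 53.02% / 23.04% = 1.5211
β_Brixley = 0.750 × 37.84% / 23.04% = 1.2318
β_Sable = 0.150 × 53.95% / 23.04% = 0.3512
β_Jory = 0.502 × 43.66% / 23.04% = 0.9513
β_P = Σ w_i β_i = 0.12×1.5211 + 0.26×1.2318 + 0.48×0.3512 + 0.14×0.9513 = 0.8046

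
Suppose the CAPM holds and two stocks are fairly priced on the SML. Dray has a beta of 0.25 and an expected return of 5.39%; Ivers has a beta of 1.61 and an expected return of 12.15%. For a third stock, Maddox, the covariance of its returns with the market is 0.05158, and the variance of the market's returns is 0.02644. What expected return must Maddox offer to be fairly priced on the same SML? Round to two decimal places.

MRP = (12.15% − 5.39%) / (1.61 − 0.25) = 4.9706%
R_f = 5.39% − 0.25 × 4.9706% = 4.1474%
β_Maddox = Cov / Var(R_m) = 0.05158 / 0.02644 = 1.9508
E(R_Maddox) = R_f + β × MRP = 4.1474% + 1.9508 × 4.9706% = 13.84%

13.84%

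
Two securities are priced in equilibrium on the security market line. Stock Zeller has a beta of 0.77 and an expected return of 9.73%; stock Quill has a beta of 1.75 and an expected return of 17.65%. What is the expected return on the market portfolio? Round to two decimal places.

Both satisfy E(R) = R_f + β·MRP, so the slope of the SML is
MRP = (17.65% − 9.73%) / (1.75 − 0.77) = 7.92% / 0.98 = 8.0816%
R_f = E(R_Zeller) − β_Zeller·MRP = 9.73% − 0.77 × 8.0816% = 3.5072%
E(R_m) = R_f + MRP = 3.5072% + 8.0816% = 11.59%

11.59%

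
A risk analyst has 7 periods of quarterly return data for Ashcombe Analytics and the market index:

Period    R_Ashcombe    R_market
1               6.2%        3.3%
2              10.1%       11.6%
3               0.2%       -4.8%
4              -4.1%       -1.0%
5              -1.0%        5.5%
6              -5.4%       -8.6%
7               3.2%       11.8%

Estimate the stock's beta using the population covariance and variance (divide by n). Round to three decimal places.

Mean R_i = (6.2 + 10.1 + 0.2 − 4.1 − 1.0 − 5.4 + 3.2) / 7 = 1.3143%
Mean R_m = (3.3 + 11.6 − 4.8 − 1.0 + 5.5 − 8.6 + 11.8) / 7 = 2.5429%
Σ(R_i − R̄_i)(R_m − R̄_m) = 196.0657  ⇒  Cov = 196.0657 / 7 = 28.0094
Σ(R_m − R̄_m)² = 367.6771  ⇒  Var(R_m) = 367.6771 / 7 = 52.5253
β = Cov / Var(R_m) = 28.0094 / 52.5253 = 0.5333

0.533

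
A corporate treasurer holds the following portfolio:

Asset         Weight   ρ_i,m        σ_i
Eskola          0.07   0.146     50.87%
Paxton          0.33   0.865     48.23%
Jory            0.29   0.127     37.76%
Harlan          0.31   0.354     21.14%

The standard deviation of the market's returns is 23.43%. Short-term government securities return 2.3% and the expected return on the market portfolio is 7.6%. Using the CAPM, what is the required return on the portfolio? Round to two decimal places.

6.37%

β_Eskola = 0.146 × 50.87% / 23.43% = 0.3170
β_Paxton = 0.865 × 48.23% / 23.43% = 1.7806
β_Jory = 0.127 × 37.76% / 23.43% = 0.2047
β_Harlan = 0.354 × 21.14% / 23.43% = 0.3194
β_P = Σ w_i β_i = 0.07×0.3170 + 0.33×1.7806 + 0.29×0.2047 + 0.31×0.3194 = 0.7682
MRP = 7.6% − 2.3% = 5.30%
E(R_P) = R_f + β_P × MRP = 2.3% + 0.7682 × 5.3% = 6.37%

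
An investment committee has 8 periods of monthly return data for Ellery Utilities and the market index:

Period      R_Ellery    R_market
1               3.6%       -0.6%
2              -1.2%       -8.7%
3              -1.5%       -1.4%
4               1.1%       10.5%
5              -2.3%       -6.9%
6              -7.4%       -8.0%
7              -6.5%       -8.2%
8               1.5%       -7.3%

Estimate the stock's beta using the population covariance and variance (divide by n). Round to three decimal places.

0.299

Mean R_i = (3.6 − 1.2 − 1.5 + 1.1 − 2.3 − 7.4 − 6.5 + 1.5) / 8 = -1.5875%
Mean R_m = (-0.6 − 8.7 − 1.4 + 10.5 − 6.9 − 8.0 − 8.2 − 7.3) / 8 = -3.8250%
Σ(R_i − R̄_i)(R_m − R̄_m) = 90.7725  ⇒  Cov = 90.7725 / 8 = 11.3466
Σ(R_m − R̄_m)² = 303.3550  ⇒  Var(R_m) = 303.3550 / 8 = 37.9194
β = Cov / Var(R_m) = 11.3466 / 37.9194 = 0.2992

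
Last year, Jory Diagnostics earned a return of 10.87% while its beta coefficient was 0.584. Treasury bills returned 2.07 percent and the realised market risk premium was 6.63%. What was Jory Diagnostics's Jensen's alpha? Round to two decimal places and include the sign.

CAPM benchmark = R_f + β(R_m − R_f) = 2.07% + 0.584 × 6.63% = 5.94192%
α = actual − benchmark = 10.87% − 5.94192% = +4.93%

+4.93%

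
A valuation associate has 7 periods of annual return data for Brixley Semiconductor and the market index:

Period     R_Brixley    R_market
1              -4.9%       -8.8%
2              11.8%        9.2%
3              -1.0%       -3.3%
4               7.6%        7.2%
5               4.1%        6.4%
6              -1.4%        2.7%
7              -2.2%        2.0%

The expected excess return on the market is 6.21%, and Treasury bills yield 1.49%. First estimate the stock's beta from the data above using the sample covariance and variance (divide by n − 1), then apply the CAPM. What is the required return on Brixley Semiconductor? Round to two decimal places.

6.52%

Mean R_i = (-4.9 + 11.8 − 1.0 + 7.6 + 4.1 − 1.4 − 2.2) / 7 = 2.0000%
Mean R_m = (-8.8 + 9.2 − 3.3 + 7.2 + 6.4 + 2.7 + 2.0) / 7 = 2.2000%
Σ(R_i − R̄_i)(R_m − R̄_m) = 196.9600  ⇒  Cov = 196.9600 / 6 = 32.8267
Σ(R_m − R̄_m)² = 243.1800  ⇒  Var(R_m) = 243.1800 / 6 = 40.5300
β = Cov / Var(R_m) = 32.8267 / 40.5300 = 0.8099
E(R) = R_f + β × MRP = 1.49% + 0.8099 × 6.21% = 6.52%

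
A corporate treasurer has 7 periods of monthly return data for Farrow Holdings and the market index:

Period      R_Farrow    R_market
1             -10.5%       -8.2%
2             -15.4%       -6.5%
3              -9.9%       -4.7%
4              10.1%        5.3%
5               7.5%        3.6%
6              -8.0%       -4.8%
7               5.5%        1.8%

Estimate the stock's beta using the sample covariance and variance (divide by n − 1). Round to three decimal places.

1.861

Mean R_i = (-10.5 − 15.4 − 9.9 + 10.1 + 7.5 − 8.0 + 5.5) / 7 = -2.9571%
Mean R_m = (-8.2 − 6.5 − 4.7 + 5.3 + 3.6 − 4.8 + 1.8) / 7 = -1.9286%
Σ(R_i − R̄_i)(R_m − R̄_m) = 321.6386  ⇒  Cov = 321.6386 / 6 = 53.6064
Σ(R_m − R̄_m)² = 172.8743  ⇒  Var(R_m) = 172.8743 / 6 = 28.8124
β = Cov / Var(R_m) = 53.6064 / 28.8124 = 1.8605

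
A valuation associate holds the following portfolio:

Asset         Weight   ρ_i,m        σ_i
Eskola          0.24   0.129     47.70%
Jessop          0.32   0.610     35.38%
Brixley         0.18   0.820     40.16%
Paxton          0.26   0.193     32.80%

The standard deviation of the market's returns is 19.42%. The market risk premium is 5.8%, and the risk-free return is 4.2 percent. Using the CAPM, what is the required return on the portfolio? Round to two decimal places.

β_Eskola = 0.129 × 47.70% / 19.42% = 0.3169
β_Jessop = 0.610 × 35.38% / 19.42% = 1.1113
β_Brixley = 0.820 × 40.16% / 19.42% = 1.6957
β_Paxton = 0.193 × 32.80% / 19.42% = 0.3260
β_P = Σ w_i β_i = 0.24×0.3169 + 0.32×1.1113 + 0.18×1.6957 + 0.26×0.3260 = 0.8217
E(R_P) = R_f + β_P × MRP = 4.2% + 0.8217 × 5.8% = 8.97%

8.97%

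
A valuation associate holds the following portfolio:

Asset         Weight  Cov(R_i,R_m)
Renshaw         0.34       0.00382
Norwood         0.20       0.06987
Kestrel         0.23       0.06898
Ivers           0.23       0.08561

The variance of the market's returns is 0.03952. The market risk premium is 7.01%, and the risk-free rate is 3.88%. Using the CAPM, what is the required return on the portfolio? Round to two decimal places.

12.90%

β_Renshaw = 0.00382 / 0.03952 = 0.0967
β_Norwood = 0.06987 / 0.03952 = 1.7680
β_Kestrel = 0.06898 / 0.03952 = 1.7454
β_Ivers = 0.08561 / 0.03952 = 2.1662
β_P = Σ w_i β_i = 0.34×0.0967 + 0.20×1.7680 + 0.23×1.7454 + 0.23×2.1662 = 1.2861
E(R_P) = R_f + β_P × MRP = 3.88% + 1.2861 × 7.01% = 12.90%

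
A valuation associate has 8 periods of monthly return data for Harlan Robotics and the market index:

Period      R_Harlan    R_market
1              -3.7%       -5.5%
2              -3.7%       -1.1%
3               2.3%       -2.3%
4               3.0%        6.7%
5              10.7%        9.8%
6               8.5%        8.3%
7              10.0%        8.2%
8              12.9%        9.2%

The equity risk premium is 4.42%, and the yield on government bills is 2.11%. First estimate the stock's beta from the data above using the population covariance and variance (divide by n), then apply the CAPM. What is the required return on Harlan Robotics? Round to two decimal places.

Mean R_i = (-3.7 − 3.7 + 2.3 + 3.0 + 10.7 + 8.5 + 10.0 + 12.9) / 8 = 5.0000%
Mean R_m = (-5.5 − 1.1 − 2.3 + 6.7 + 9.8 + 8.3 + 8.2 + 9.2) / 8 = 4.1625%
Σ(R_i − R̄_i)(R_m − R̄_m) = 248.8200  ⇒  Cov = 248.8200 / 8 = 31.1025
Σ(R_m − R̄_m)² = 259.8388  ⇒  Var(R_m) = 259.8388 / 8 = 32.4799
β = Cov / Var(R_m) = 31.1025 / 32.4799 = 0.9576
E(R) = R_f + β × MRP = 2.11% + 0.9576 × 4.42% = 6.34%

6.34%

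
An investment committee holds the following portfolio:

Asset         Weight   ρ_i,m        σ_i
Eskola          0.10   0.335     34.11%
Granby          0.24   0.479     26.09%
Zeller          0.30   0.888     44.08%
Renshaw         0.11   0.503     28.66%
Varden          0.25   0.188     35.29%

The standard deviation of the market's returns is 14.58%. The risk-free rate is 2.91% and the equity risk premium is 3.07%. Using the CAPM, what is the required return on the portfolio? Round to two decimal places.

β_Eskola = 0.335 × 34.11% / 14.58% = 0.7837
β_Granby = 0.479 × 26.09% / 14.58% = 0.8571
β_Zeller = 0.888 × 44.08% / 14.58% = 2.6847
β_Renshaw = 0.503 × 28.66% / 14.58% = 0.9888
β_Varden = 0.188 × 35.29% / 14.58% = 0.4550
β_P = Σ w_i β_i = 0.10×0.7837 + 0.24×0.8571 + 0.30×2.6847 + 0.11×0.9888 + 0.25×0.4550 = 1.3120
E(R_P) = R_f + β_P × MRP = 2.91% + 1.3120 × 3.07% = 6.94%

6.94%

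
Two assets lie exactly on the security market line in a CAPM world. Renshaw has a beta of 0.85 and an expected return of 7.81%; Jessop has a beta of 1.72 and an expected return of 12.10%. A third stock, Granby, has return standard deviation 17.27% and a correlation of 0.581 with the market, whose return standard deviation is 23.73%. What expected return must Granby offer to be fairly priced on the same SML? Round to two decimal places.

5.70%

MRP = (12.10% − 7.81%) / (1.72 − 0.85) = 4.9310%
R_f = 7.81% − 0.85 × 4.9310% = 3.6187%
β_Granby = ρ·σ_i/σ_m = 0.581 × 17.27 / 23.73 = 0.4228
E(R_Granby) = R_f + β × MRP = 3.6187% + 0.4228 × 4.9310% = 5.70%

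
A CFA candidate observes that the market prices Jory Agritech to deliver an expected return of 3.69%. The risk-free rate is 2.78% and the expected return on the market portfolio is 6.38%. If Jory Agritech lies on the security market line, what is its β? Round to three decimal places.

MRP = 6.38% − 2.78% = 3.60%
β = (E(R) − R_f) / MRP = (3.69% − 2.78%) / 3.60% = 0.91% / 3.60% = 0.253

0.253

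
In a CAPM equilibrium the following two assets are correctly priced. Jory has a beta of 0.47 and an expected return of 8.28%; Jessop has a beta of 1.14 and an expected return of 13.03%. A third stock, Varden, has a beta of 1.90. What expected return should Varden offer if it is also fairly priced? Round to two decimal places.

18.42%

MRP (SML slope) = (13.03% − 8.28%) / (1.14 − 0.47) = 4.75% / 0.67 = 7.0896%
R_f (intercept) = 8.28% − 0.47 × 7.0896% = 4.9479%
E(R_Varden) = R_f + β × MRP = 4.9479% + 1.90 × 7.0896% = 18.42%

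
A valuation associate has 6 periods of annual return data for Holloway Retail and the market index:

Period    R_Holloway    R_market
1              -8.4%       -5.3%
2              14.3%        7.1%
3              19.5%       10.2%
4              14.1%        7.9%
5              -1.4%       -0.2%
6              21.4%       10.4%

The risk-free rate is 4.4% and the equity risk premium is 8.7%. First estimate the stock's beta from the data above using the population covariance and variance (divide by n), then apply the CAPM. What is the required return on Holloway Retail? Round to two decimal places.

Mean R_i = (-8.4 + 14.3 + 19.5 + 14.1 − 1.4 + 21.4) / 6 = 9.9167%
Mean R_m = (-5.3 + 7.1 + 10.2 + 7.9 − 0.2 + 10.4) / 6 = 5.0167%
Σ(R_i − R̄_i)(R_m − R̄_m) = 380.6883  ⇒  Cov = 380.6883 / 6 = 63.4481
Σ(R_m − R̄_m)² = 202.1483  ⇒  Var(R_m) = 202.1483 / 6 = 33.6914
β = Cov / Var(R_m) = 63.4481 / 33.6914 = 1.8832
E(R) = R_f + β × MRP = 4.4% + 1.8832 × 8.7% = 20.78%

20.78%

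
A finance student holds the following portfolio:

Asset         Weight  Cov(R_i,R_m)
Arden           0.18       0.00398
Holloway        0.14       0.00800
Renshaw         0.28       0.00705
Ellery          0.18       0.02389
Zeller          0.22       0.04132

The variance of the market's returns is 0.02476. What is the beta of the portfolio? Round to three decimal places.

0.695

β_Arden = 0.00398 / 0.02476 = 0.1607
β_Holloway = 0.00800 / 0.02476 = 0.3231
β_Renshaw = 0.00705 / 0.02476 = 0.2847
β_Ellery = 0.02389 / 0.02476 = 0.9649
β_Zeller = 0.04132 / 0.02476 = 1.6688
β_P = Σ w_i β_i = 0.18×0.1607 + 0.14×0.3231 + 0.28×0.2847 + 0.18×0.9649 + 0.22×1.6688 = 0.6947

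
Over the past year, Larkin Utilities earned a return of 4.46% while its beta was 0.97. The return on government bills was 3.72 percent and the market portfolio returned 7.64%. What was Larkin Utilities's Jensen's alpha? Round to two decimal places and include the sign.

-3.06%

Market excess return = 7.64% − 3.72% = 3.92%
CAPM benchmark = R_f + β(R_m − R_f) = 3.72% + 0.97 × 3.92% = 7.5224%
α = actual − benchmark = 4.46% − 7.5224% = -3.06%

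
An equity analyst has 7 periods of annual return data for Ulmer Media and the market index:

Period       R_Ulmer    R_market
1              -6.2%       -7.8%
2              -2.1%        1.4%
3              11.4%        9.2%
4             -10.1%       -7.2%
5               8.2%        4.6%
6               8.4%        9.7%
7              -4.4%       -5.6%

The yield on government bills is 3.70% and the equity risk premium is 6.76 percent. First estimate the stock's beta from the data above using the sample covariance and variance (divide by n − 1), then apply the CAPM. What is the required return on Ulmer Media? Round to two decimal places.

Mean R_i = (-6.2 − 2.1 + 11.4 − 10.1 + 8.2 + 8.4 − 4.4) / 7 = 0.7429%
Mean R_m = (-7.8 + 1.4 + 9.2 − 7.2 + 4.6 + 9.7 − 5.6) / 7 = 0.6143%
Σ(R_i − R̄_i)(R_m − R̄_m) = 363.6657  ⇒  Cov = 363.6657 / 6 = 60.6110
Σ(R_m − R̄_m)² = 343.2486  ⇒  Var(R_m) = 343.2486 / 6 = 57.2081
β = Cov / Var(R_m) = 60.6110 / 57.2081 = 1.0595
E(R) = R_f + β × MRP = 3.70% + 1.0595 × 6.76% = 10.86%

10.86%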